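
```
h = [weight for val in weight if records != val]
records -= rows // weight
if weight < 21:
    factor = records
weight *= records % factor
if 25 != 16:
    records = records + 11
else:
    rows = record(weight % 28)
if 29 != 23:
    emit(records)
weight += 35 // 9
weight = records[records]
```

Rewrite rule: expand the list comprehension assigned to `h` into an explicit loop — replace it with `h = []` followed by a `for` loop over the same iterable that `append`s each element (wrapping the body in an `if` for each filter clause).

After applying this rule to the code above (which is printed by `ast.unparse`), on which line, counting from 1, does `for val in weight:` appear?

Transformed code:
h = []
for val in weight:
    if records != val:
        h.append(weight)
records -= rows // weight
if weight < 21:
    factor = records
weight *= records % factor
if 25 != 16:
    records = records + 11
else:
    rows = record(weight % 28)
if 29 != 23:
    emit(records)
weight += 35 // 9
weight = records[records]

2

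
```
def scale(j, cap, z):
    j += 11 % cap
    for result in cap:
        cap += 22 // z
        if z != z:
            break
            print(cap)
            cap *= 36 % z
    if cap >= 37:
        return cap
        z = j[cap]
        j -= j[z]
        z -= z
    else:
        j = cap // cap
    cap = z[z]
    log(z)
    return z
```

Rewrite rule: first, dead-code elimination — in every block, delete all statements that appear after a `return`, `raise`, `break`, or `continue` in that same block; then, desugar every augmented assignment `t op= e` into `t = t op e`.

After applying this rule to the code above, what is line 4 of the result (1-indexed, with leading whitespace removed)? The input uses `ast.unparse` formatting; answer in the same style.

cap = cap + 22 // z

Transformed code:
def scale(j, cap, z):
    j = j + 11 % cap
    for result in cap:
        cap = cap + 22 // z
        if z != z:
            break
    if cap >= 37:
        return cap
    else:
        j = cap // cap
    cap = z[z]
    log(z)
    return z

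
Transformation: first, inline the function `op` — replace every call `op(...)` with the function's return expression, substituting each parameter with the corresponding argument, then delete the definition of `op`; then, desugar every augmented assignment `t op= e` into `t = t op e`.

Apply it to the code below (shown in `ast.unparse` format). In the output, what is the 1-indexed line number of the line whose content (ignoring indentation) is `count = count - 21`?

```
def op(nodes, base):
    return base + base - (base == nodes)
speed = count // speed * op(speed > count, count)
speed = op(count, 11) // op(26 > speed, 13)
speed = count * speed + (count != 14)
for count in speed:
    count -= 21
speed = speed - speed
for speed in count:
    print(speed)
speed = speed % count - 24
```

5

Transformed code:
speed = count // speed * (count + count - (count == (speed > count)))
speed = (11 + 11 - (11 == count)) // (13 + 13 - (13 == (26 > speed)))
speed = count * speed + (count != 14)
for count in speed:
    count = count - 21
speed = speed - speed
for speed in count:
    print(speed)
speed = speed % count - 24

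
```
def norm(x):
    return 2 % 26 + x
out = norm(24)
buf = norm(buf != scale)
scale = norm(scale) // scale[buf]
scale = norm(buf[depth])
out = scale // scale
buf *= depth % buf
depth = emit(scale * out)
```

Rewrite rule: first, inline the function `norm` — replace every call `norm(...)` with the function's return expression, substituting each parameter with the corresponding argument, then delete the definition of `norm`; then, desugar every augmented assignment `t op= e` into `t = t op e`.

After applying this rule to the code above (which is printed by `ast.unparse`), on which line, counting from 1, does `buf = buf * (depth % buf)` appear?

Transformed code:
out = 2 % 26 + 24
buf = 2 % 26 + (buf != scale)
scale = (2 % 26 + scale) // scale[buf]
scale = 2 % 26 + buf[depth]
out = scale // scale
buf = buf * (depth % buf)
depth = emit(scale * out)

6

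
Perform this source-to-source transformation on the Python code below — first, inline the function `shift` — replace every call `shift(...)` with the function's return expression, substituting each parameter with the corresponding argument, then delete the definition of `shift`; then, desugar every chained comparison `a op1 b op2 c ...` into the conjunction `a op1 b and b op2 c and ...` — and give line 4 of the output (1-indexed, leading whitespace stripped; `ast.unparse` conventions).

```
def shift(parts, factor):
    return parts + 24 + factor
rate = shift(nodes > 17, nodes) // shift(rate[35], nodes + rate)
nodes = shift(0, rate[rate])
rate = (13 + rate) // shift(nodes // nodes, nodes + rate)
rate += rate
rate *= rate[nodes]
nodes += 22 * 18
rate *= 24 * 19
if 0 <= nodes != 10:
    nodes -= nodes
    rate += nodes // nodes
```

rate += rate

Transformed code:
rate = ((nodes > 17) + 24 + nodes) // (rate[35] + 24 + (nodes + rate))
nodes = 0 + 24 + rate[rate]
rate = (13 + rate) // (nodes // nodes + 24 + (nodes + rate))
rate += rate
rate *= rate[nodes]
nodes += 22 * 18
rate *= 24 * 19
if 0 <= nodes and nodes != 10:
    nodes -= nodes
    rate += nodes // nodes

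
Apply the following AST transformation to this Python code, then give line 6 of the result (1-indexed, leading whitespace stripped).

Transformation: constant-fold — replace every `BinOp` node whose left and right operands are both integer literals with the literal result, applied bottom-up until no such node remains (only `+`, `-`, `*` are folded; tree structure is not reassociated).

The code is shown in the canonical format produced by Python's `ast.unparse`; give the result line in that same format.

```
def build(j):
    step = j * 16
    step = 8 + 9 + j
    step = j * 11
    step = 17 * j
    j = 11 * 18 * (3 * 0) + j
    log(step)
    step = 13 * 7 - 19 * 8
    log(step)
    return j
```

j = 0 + j

Transformed code:
def build(j):
    step = j * 16
    step = 17 + j
    step = j * 11
    step = 17 * j
    j = 0 + j
    log(step)
    step = -61
    log(step)
    return j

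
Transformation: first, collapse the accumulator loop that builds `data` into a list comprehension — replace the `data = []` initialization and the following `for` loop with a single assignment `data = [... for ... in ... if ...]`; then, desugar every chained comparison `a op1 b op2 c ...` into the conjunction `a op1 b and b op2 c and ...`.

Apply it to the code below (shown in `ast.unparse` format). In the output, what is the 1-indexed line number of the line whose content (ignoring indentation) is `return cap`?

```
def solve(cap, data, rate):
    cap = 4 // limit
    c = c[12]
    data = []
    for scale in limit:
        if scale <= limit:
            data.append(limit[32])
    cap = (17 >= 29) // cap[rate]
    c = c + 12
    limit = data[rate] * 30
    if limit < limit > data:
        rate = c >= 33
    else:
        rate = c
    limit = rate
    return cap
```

13

Transformed code:
def solve(cap, data, rate):
    cap = 4 // limit
    c = c[12]
    data = [limit[32] for scale in limit if scale <= limit]
    cap = (17 >= 29) // cap[rate]
    c = c + 12
    limit = data[rate] * 30
    if limit < limit and limit > data:
        rate = c >= 33
    else:
        rate = c
    limit = rate
    return cap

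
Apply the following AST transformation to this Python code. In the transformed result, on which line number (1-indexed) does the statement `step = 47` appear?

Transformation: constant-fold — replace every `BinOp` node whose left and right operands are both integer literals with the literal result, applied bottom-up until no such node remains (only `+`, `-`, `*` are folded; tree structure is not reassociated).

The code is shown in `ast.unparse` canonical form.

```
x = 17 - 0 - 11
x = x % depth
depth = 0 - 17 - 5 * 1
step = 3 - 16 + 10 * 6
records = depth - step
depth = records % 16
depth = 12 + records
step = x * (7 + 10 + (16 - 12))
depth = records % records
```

Transformed code:
x = 6
x = x % depth
depth = -22
step = 47
records = depth - step
depth = records % 16
depth = 12 + records
step = x * 21
depth = records % records

4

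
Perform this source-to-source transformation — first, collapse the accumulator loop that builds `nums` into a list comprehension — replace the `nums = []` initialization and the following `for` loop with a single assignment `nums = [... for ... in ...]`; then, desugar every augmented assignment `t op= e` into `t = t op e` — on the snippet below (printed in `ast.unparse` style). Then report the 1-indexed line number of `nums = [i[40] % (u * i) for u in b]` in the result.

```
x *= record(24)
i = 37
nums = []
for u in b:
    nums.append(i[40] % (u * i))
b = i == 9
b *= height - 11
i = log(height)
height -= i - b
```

3

Transformed code:
x = x * record(24)
i = 37
nums = [i[40] % (u * i) for u in b]
b = i == 9
b = b * (height - 11)
i = log(height)
height = height - (i - b)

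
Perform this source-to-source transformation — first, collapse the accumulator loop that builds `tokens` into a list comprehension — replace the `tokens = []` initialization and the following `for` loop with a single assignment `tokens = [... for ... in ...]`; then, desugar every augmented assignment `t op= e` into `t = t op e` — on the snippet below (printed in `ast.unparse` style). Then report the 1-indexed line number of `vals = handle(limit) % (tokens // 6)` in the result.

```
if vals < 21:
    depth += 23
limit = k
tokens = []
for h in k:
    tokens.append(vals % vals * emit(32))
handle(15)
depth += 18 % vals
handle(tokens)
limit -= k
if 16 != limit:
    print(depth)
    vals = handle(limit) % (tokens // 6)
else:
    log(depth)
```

11

Transformed code:
if vals < 21:
    depth = depth + 23
limit = k
tokens = [vals % vals * emit(32) for h in k]
handle(15)
depth = depth + 18 % vals
handle(tokens)
limit = limit - k
if 16 != limit:
    print(depth)
    vals = handle(limit) % (tokens // 6)
else:
    log(depth)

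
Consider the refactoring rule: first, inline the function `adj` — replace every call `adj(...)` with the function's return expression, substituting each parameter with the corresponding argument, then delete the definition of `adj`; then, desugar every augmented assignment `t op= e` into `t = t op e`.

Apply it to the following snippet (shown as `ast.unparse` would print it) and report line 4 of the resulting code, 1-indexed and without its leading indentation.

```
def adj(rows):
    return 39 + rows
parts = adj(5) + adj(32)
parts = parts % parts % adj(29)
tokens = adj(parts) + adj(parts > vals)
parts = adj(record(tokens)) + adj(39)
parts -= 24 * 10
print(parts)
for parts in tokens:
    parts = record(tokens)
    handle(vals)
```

parts = 39 + record(tokens) + (39 + 39)

Transformed code:
parts = 39 + 5 + (39 + 32)
parts = parts % parts % (39 + 29)
tokens = 39 + parts + (39 + (parts > vals))
parts = 39 + record(tokens) + (39 + 39)
parts = parts - 24 * 10
print(parts)
for parts in tokens:
    parts = record(tokens)
    handle(vals)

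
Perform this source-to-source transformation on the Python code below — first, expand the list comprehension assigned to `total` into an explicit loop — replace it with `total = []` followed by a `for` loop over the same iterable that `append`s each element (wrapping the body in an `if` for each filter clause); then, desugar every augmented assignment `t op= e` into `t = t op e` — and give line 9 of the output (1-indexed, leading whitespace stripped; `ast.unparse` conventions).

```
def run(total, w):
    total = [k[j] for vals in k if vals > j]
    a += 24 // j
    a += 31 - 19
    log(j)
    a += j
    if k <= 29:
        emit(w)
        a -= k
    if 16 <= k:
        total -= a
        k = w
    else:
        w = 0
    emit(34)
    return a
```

a = a + j

Transformed code:
def run(total, w):
    total = []
    for vals in k:
        if vals > j:
            total.append(k[j])
    a = a + 24 // j
    a = a + (31 - 19)
    log(j)
    a = a + j
    if k <= 29:
        emit(w)
        a = a - k
    if 16 <= k:
        total = total - a
        k = w
    else:
        w = 0
    emit(34)
    return a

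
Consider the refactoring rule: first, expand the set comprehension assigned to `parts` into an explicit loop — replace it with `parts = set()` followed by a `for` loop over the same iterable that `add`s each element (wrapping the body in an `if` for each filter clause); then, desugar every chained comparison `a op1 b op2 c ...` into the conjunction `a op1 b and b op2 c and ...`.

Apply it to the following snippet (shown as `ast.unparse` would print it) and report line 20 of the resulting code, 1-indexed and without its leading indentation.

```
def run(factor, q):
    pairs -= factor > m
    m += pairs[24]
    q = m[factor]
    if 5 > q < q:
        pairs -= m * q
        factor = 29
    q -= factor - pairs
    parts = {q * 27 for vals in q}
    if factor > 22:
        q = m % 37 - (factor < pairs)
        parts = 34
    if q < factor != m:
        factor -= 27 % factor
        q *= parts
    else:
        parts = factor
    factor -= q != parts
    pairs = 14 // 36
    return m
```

factor -= q != parts

Transformed code:
def run(factor, q):
    pairs -= factor > m
    m += pairs[24]
    q = m[factor]
    if 5 > q and q < q:
        pairs -= m * q
        factor = 29
    q -= factor - pairs
    parts = set()
    for vals in q:
        parts.add(q * 27)
    if factor > 22:
        q = m % 37 - (factor < pairs)
        parts = 34
    if q < factor and factor != m:
        factor -= 27 % factor
        q *= parts
    else:
        parts = factor
    factor -= q != parts
    pairs = 14 // 36
    return m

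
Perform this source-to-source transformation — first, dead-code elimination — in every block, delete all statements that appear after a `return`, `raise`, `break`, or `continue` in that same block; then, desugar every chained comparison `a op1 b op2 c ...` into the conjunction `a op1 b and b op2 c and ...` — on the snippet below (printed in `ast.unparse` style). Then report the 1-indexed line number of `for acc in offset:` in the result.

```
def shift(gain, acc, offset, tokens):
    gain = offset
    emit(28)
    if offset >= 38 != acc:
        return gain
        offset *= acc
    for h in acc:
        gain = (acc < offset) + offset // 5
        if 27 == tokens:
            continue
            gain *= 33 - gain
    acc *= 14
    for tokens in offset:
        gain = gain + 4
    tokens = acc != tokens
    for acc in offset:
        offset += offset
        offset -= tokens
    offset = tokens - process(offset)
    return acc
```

Transformed code:
def shift(gain, acc, offset, tokens):
    gain = offset
    emit(28)
    if offset >= 38 and 38 != acc:
        return gain
    for h in acc:
        gain = (acc < offset) + offset // 5
        if 27 == tokens:
            continue
    acc *= 14
    for tokens in offset:
        gain = gain + 4
    tokens = acc != tokens
    for acc in offset:
        offset += offset
        offset -= tokens
    offset = tokens - process(offset)
    return acc

14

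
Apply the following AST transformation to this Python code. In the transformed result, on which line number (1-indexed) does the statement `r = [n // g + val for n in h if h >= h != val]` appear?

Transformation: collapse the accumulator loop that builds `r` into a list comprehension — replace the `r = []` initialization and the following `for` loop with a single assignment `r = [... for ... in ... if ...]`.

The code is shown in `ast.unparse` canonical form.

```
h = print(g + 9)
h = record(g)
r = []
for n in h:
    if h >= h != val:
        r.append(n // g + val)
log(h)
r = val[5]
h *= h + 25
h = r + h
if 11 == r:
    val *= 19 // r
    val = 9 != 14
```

Transformed code:
h = print(g + 9)
h = record(g)
r = [n // g + val for n in h if h >= h != val]
log(h)
r = val[5]
h *= h + 25
h = r + h
if 11 == r:
    val *= 19 // r
    val = 9 != 14

3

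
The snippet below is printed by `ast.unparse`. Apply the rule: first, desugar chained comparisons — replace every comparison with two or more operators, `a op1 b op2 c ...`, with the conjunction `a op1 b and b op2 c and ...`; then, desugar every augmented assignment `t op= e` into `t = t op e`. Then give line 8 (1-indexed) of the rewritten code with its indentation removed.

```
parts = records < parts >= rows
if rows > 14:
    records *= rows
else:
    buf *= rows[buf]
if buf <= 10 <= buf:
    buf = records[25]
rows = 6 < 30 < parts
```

Transformed code:
parts = records < parts and parts >= rows
if rows > 14:
    records = records * rows
else:
    buf = buf * rows[buf]
if buf <= 10 and 10 <= buf:
    buf = records[25]
rows = 6 < 30 and 30 < parts

rows = 6 < 30 and 30 < parts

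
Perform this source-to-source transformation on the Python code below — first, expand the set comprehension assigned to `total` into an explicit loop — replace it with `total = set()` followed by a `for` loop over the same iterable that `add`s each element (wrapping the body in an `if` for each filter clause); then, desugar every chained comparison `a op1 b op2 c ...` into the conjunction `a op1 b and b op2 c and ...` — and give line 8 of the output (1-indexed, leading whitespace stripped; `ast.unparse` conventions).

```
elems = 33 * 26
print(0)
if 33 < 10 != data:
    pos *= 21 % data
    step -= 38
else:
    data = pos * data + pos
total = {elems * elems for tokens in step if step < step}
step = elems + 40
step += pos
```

total = set()

Transformed code:
elems = 33 * 26
print(0)
if 33 < 10 and 10 != data:
    pos *= 21 % data
    step -= 38
else:
    data = pos * data + pos
total = set()
for tokens in step:
    if step < step:
        total.add(elems * elems)
step = elems + 40
step += pos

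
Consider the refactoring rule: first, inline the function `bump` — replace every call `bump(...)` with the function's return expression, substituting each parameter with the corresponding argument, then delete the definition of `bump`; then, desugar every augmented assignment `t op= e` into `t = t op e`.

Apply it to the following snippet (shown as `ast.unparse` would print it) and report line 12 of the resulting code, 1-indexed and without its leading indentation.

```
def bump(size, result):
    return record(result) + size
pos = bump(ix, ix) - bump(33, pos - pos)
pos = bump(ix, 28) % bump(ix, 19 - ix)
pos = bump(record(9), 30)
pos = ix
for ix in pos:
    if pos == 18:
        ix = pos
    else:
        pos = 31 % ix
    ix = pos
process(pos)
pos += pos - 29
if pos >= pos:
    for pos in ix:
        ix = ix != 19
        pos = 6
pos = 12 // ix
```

pos = pos + (pos - 29)

Transformed code:
pos = record(ix) + ix - (record(pos - pos) + 33)
pos = (record(28) + ix) % (record(19 - ix) + ix)
pos = record(30) + record(9)
pos = ix
for ix in pos:
    if pos == 18:
        ix = pos
    else:
        pos = 31 % ix
    ix = pos
process(pos)
pos = pos + (pos - 29)
if pos >= pos:
    for pos in ix:
        ix = ix != 19
        pos = 6
pos = 12 // ix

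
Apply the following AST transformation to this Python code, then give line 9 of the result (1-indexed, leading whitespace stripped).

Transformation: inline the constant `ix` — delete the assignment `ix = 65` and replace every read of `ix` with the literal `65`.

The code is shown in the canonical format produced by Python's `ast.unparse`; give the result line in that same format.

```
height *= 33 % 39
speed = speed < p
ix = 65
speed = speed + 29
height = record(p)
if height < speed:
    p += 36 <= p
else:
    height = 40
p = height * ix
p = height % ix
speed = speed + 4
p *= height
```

p = height * 65

Transformed code:
height *= 33 % 39
speed = speed < p
speed = speed + 29
height = record(p)
if height < speed:
    p += 36 <= p
else:
    height = 40
p = height * 65
p = height % 65
speed = speed + 4
p *= height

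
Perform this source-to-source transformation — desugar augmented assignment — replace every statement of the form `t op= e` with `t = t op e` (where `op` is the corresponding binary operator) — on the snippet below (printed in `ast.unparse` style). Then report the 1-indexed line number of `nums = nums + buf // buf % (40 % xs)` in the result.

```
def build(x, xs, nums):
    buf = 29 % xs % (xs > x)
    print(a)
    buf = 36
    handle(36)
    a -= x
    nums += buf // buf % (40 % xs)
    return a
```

7

Transformed code:
def build(x, xs, nums):
    buf = 29 % xs % (xs > x)
    print(a)
    buf = 36
    handle(36)
    a = a - x
    nums = nums + buf // buf % (40 % xs)
    return a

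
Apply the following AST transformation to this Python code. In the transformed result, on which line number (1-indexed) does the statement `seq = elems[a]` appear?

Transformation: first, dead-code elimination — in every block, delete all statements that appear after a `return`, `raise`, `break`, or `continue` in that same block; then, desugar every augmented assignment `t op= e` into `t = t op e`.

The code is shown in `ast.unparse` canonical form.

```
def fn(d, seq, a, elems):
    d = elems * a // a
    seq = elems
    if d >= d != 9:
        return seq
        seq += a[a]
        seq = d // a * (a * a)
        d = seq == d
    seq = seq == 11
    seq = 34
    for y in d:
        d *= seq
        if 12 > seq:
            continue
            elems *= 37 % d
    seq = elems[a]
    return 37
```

12

Transformed code:
def fn(d, seq, a, elems):
    d = elems * a // a
    seq = elems
    if d >= d != 9:
        return seq
    seq = seq == 11
    seq = 34
    for y in d:
        d = d * seq
        if 12 > seq:
            continue
    seq = elems[a]
    return 37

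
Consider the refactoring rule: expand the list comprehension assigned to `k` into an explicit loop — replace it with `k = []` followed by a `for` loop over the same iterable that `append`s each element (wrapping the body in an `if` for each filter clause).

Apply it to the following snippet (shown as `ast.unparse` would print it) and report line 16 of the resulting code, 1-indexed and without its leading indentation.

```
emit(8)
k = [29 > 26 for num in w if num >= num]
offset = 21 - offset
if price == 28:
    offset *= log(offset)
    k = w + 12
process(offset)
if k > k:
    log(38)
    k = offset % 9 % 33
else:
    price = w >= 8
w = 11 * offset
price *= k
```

Transformed code:
emit(8)
k = []
for num in w:
    if num >= num:
        k.append(29 > 26)
offset = 21 - offset
if price == 28:
    offset *= log(offset)
    k = w + 12
process(offset)
if k > k:
    log(38)
    k = offset % 9 % 33
else:
    price = w >= 8
w = 11 * offset
price *= k

w = 11 * offset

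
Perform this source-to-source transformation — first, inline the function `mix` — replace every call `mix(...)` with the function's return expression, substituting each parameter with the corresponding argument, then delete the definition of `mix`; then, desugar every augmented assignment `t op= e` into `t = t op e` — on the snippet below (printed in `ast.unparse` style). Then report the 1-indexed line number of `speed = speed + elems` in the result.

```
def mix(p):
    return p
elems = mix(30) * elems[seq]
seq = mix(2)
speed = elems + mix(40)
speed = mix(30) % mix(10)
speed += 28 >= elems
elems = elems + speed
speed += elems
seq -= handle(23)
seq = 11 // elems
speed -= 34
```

Transformed code:
elems = 30 * elems[seq]
seq = 2
speed = elems + 40
speed = 30 % 10
speed = speed + (28 >= elems)
elems = elems + speed
speed = speed + elems
seq = seq - handle(23)
seq = 11 // elems
speed = speed - 34

7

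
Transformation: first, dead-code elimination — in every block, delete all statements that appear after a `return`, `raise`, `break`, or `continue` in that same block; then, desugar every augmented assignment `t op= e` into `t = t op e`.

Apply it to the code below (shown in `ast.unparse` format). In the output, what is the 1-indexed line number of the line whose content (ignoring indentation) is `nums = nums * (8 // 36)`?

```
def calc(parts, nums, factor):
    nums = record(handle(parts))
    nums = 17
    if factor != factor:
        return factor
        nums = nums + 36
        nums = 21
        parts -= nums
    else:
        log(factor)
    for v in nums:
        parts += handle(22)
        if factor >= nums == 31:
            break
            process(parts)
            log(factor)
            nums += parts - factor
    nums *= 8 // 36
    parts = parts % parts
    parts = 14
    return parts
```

12

Transformed code:
def calc(parts, nums, factor):
    nums = record(handle(parts))
    nums = 17
    if factor != factor:
        return factor
    else:
        log(factor)
    for v in nums:
        parts = parts + handle(22)
        if factor >= nums == 31:
            break
    nums = nums * (8 // 36)
    parts = parts % parts
    parts = 14
    return parts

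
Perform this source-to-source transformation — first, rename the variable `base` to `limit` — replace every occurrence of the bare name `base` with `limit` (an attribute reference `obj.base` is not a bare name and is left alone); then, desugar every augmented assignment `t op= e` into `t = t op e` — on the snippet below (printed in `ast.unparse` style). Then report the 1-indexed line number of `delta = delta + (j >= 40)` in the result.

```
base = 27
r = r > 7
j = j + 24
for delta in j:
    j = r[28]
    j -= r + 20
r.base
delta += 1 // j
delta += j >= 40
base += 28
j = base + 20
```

Transformed code:
limit = 27
r = r > 7
j = j + 24
for delta in j:
    j = r[28]
    j = j - (r + 20)
r.base
delta = delta + 1 // j
delta = delta + (j >= 40)
limit = limit + 28
j = limit + 20

9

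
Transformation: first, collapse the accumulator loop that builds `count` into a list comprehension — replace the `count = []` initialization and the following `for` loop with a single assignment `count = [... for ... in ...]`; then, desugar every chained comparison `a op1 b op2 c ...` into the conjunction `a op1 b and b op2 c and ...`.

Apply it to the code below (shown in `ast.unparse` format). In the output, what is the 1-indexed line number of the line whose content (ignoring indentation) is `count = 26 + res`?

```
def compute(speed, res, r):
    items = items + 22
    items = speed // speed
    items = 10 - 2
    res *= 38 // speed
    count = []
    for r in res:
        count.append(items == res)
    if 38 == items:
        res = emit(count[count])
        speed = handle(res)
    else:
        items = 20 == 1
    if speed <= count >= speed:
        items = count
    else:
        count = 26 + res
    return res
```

Transformed code:
def compute(speed, res, r):
    items = items + 22
    items = speed // speed
    items = 10 - 2
    res *= 38 // speed
    count = [items == res for r in res]
    if 38 == items:
        res = emit(count[count])
        speed = handle(res)
    else:
        items = 20 == 1
    if speed <= count and count >= speed:
        items = count
    else:
        count = 26 + res
    return res

15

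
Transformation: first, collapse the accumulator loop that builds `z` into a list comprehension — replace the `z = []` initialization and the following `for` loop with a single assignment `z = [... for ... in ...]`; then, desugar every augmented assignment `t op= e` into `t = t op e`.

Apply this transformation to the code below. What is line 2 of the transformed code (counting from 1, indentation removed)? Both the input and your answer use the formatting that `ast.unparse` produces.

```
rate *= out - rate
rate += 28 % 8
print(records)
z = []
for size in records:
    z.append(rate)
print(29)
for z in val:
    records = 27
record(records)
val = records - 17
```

Transformed code:
rate = rate * (out - rate)
rate = rate + 28 % 8
print(records)
z = [rate for size in records]
print(29)
for z in val:
    records = 27
record(records)
val = records - 17

rate = rate + 28 % 8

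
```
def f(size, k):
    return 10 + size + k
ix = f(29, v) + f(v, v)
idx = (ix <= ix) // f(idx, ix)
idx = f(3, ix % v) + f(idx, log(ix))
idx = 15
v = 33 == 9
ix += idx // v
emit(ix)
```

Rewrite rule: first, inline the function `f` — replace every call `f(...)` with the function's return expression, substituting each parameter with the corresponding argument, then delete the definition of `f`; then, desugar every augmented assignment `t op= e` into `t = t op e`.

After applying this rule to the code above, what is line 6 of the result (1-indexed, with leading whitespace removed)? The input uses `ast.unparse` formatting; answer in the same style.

Transformed code:
ix = 10 + 29 + v + (10 + v + v)
idx = (ix <= ix) // (10 + idx + ix)
idx = 10 + 3 + ix % v + (10 + idx + log(ix))
idx = 15
v = 33 == 9
ix = ix + idx // v
emit(ix)

ix = ix + idx // v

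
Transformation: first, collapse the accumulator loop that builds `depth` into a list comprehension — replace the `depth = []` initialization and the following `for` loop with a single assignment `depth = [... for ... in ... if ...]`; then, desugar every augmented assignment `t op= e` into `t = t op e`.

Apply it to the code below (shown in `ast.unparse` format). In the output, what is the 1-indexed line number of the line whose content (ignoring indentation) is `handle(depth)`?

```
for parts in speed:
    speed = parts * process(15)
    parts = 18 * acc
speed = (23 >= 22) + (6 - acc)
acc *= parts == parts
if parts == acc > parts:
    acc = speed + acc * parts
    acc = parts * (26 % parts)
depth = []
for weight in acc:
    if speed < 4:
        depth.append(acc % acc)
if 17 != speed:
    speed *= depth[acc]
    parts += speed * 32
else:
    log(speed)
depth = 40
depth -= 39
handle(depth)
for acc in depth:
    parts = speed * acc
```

Transformed code:
for parts in speed:
    speed = parts * process(15)
    parts = 18 * acc
speed = (23 >= 22) + (6 - acc)
acc = acc * (parts == parts)
if parts == acc > parts:
    acc = speed + acc * parts
    acc = parts * (26 % parts)
depth = [acc % acc for weight in acc if speed < 4]
if 17 != speed:
    speed = speed * depth[acc]
    parts = parts + speed * 32
else:
    log(speed)
depth = 40
depth = depth - 39
handle(depth)
for acc in depth:
    parts = speed * acc

17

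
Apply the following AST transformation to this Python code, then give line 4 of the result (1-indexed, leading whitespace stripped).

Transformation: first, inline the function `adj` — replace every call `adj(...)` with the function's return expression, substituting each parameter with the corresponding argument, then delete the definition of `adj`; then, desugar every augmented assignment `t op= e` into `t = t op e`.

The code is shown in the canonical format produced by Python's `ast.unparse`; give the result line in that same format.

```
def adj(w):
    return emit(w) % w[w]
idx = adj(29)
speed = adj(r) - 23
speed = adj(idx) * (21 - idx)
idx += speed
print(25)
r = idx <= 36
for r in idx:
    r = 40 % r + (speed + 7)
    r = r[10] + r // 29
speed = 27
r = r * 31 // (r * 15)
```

Transformed code:
idx = emit(29) % 29[29]
speed = emit(r) % r[r] - 23
speed = emit(idx) % idx[idx] * (21 - idx)
idx = idx + speed
print(25)
r = idx <= 36
for r in idx:
    r = 40 % r + (speed + 7)
    r = r[10] + r // 29
speed = 27
r = r * 31 // (r * 15)

idx = idx + speed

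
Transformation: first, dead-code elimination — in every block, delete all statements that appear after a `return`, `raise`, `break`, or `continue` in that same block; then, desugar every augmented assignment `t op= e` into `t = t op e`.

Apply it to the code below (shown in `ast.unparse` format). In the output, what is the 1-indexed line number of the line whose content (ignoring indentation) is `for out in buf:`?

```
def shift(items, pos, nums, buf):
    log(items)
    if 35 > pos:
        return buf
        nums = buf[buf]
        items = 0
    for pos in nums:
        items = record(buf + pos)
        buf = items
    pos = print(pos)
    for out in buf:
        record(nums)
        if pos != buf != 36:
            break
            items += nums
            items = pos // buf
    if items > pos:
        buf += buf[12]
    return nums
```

Transformed code:
def shift(items, pos, nums, buf):
    log(items)
    if 35 > pos:
        return buf
    for pos in nums:
        items = record(buf + pos)
        buf = items
    pos = print(pos)
    for out in buf:
        record(nums)
        if pos != buf != 36:
            break
    if items > pos:
        buf = buf + buf[12]
    return nums

9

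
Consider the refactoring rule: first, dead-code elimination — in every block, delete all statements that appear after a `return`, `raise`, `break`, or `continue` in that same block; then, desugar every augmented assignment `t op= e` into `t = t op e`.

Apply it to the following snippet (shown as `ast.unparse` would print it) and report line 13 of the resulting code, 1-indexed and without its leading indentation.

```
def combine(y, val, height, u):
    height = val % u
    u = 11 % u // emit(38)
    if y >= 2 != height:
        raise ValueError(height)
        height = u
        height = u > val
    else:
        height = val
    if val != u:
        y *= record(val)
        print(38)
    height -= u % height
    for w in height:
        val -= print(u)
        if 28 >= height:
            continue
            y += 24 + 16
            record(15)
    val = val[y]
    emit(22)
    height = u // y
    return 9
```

val = val - print(u)

Transformed code:
def combine(y, val, height, u):
    height = val % u
    u = 11 % u // emit(38)
    if y >= 2 != height:
        raise ValueError(height)
    else:
        height = val
    if val != u:
        y = y * record(val)
        print(38)
    height = height - u % height
    for w in height:
        val = val - print(u)
        if 28 >= height:
            continue
    val = val[y]
    emit(22)
    height = u // y
    return 9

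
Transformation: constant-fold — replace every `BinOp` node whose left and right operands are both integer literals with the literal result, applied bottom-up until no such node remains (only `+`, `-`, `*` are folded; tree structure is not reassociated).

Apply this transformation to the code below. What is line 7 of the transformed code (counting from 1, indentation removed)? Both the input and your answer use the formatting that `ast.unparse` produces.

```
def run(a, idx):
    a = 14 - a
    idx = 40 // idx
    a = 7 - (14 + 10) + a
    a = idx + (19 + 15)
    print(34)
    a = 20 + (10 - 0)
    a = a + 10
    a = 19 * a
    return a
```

a = 30

Transformed code:
def run(a, idx):
    a = 14 - a
    idx = 40 // idx
    a = -17 + a
    a = idx + 34
    print(34)
    a = 30
    a = a + 10
    a = 19 * a
    return a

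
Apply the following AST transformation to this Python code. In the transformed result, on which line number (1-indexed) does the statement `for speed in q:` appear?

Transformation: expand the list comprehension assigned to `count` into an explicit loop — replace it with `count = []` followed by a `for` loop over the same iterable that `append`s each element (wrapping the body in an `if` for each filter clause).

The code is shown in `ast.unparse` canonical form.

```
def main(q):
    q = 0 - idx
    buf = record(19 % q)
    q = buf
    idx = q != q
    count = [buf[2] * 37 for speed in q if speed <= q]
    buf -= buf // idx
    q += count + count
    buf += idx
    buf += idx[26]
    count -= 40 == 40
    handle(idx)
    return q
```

Transformed code:
def main(q):
    q = 0 - idx
    buf = record(19 % q)
    q = buf
    idx = q != q
    count = []
    for speed in q:
        if speed <= q:
            count.append(buf[2] * 37)
    buf -= buf // idx
    q += count + count
    buf += idx
    buf += idx[26]
    count -= 40 == 40
    handle(idx)
    return q

7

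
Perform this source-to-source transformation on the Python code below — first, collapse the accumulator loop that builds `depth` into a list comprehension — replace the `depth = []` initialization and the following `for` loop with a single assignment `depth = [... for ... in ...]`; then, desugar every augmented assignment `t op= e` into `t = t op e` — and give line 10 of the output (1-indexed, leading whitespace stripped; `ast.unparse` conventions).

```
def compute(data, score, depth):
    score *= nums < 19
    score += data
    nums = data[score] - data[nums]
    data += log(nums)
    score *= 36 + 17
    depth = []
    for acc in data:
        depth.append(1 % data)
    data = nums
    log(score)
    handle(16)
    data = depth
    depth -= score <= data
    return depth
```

Transformed code:
def compute(data, score, depth):
    score = score * (nums < 19)
    score = score + data
    nums = data[score] - data[nums]
    data = data + log(nums)
    score = score * (36 + 17)
    depth = [1 % data for acc in data]
    data = nums
    log(score)
    handle(16)
    data = depth
    depth = depth - (score <= data)
    return depth

handle(16)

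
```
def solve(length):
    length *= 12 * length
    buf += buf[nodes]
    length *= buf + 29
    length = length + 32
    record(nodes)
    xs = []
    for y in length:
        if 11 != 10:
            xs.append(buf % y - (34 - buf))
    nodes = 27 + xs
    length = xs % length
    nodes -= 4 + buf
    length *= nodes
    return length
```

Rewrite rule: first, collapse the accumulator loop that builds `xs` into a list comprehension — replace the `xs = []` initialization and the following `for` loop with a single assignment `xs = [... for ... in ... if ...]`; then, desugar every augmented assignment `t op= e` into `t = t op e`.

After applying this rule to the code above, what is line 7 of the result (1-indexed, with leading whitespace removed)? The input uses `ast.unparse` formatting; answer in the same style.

xs = [buf % y - (34 - buf) for y in length if 11 != 10]

Transformed code:
def solve(length):
    length = length * (12 * length)
    buf = buf + buf[nodes]
    length = length * (buf + 29)
    length = length + 32
    record(nodes)
    xs = [buf % y - (34 - buf) for y in length if 11 != 10]
    nodes = 27 + xs
    length = xs % length
    nodes = nodes - (4 + buf)
    length = length * nodes
    return length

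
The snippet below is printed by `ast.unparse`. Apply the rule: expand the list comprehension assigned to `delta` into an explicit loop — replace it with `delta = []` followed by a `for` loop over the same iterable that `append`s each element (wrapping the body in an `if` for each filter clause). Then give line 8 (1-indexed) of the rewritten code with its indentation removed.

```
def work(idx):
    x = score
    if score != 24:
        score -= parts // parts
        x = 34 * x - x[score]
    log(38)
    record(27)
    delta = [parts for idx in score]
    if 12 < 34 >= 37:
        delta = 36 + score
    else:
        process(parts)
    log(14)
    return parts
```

Transformed code:
def work(idx):
    x = score
    if score != 24:
        score -= parts // parts
        x = 34 * x - x[score]
    log(38)
    record(27)
    delta = []
    for idx in score:
        delta.append(parts)
    if 12 < 34 >= 37:
        delta = 36 + score
    else:
        process(parts)
    log(14)
    return parts

delta = []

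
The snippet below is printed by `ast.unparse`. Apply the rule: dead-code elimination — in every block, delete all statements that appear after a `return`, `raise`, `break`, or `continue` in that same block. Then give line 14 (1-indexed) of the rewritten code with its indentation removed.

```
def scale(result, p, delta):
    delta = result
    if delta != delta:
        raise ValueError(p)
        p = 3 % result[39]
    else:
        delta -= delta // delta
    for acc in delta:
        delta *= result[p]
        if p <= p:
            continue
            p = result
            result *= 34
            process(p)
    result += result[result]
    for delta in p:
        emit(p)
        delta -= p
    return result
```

delta -= p

Transformed code:
def scale(result, p, delta):
    delta = result
    if delta != delta:
        raise ValueError(p)
    else:
        delta -= delta // delta
    for acc in delta:
        delta *= result[p]
        if p <= p:
            continue
    result += result[result]
    for delta in p:
        emit(p)
        delta -= p
    return result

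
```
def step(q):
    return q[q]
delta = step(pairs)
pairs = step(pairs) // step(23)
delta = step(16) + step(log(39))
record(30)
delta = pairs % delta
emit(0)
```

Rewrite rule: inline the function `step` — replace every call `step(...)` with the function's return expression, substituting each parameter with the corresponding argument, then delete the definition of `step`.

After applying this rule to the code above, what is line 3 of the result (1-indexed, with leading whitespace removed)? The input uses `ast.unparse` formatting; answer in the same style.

Transformed code:
delta = pairs[pairs]
pairs = pairs[pairs] // 23[23]
delta = 16[16] + log(39)[log(39)]
record(30)
delta = pairs % delta
emit(0)

delta = 16[16] + log(39)[log(39)]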